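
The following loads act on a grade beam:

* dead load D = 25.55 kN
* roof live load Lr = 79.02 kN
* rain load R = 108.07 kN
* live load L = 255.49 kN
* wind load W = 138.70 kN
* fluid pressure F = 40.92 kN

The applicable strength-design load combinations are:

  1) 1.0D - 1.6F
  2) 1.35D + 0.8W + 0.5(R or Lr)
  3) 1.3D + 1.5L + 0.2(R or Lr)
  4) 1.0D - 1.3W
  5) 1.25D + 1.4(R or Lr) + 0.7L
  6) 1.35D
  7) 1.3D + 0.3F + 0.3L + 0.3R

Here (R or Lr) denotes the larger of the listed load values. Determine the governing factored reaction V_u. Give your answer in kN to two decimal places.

(R or Lr) → R = 108.07 kN.
1) 1.0(25.55) - 1.6(40.92) = 25.55 - 65.47 = -39.92
2) 1.35(25.55) + 0.8(138.70) + 0.5(108.07) = 34.49 + 110.96 + 54.04 = 199.49
3) 1.3(25.55) + 1.5(255.49) + 0.2(108.07) = 438.06
4) 1.0(25.55) - 1.3(138.70) = 25.55 - 180.31 = -154.76
5) 1.25(25.55) + 1.4(108.07) + 0.7(255.49) = 31.94 + 151.30 + 178.84 = 362.08
6) 1.35(25.55) = 34.49
7) 1.3(25.55) + 0.3(40.92) + 0.3(255.49) + 0.3(108.07) = 154.56
Combination 3 governs: V_u = 438.06 kN.

438.06 kN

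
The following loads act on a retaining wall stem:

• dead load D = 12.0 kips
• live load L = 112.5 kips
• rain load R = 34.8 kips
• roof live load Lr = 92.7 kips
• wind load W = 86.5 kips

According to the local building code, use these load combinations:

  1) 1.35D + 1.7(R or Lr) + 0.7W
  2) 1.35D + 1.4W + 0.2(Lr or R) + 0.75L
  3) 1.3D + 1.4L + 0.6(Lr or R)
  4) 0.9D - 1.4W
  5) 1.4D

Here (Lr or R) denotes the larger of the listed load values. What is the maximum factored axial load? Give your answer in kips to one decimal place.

240.2 kips

(R or Lr) → Lr = 92.7 kips; (Lr or R) → Lr = 92.7 kips.
1) 1.35(12.0) + 1.7(92.7) + 0.7(86.5) = 234.3
2) 1.35(12.0) + 1.4(86.5) + 0.2(92.7) + 0.75(112.5) = 240.2
3) 1.3(12.0) + 1.4(112.5) + 0.6(92.7) = 228.7
4) 0.9(12.0) - 1.4(86.5) = -110.3
5) 1.4(12.0) = 16.8
The controlling combination is 2, giving 240.2 kips.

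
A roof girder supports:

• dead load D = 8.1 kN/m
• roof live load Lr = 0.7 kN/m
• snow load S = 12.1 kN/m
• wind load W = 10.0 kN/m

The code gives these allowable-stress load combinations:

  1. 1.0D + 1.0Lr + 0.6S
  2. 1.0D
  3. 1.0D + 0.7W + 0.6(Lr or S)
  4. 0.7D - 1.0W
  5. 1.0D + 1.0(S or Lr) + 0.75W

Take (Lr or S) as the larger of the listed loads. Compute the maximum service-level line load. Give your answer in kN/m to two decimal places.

(Lr or S) → S = 12.1 kN/m; (S or Lr) → S = 12.1 kN/m.
1. 1.0(8.1) + 1.0(0.7) + 0.6(12.1) = 16.06
2. 1.0(8.1) = 8.10
3. 1.0(8.1) + 0.7(10.0) + 0.6(12.1) = 22.36
4. 0.7(8.1) - 1.0(10.0) = -4.33
5. 1.0(8.1) + 1.0(12.1) + 0.75(10.0) = 27.70
Combination 5 governs: w = 27.70 kN/m.

27.70 kN/m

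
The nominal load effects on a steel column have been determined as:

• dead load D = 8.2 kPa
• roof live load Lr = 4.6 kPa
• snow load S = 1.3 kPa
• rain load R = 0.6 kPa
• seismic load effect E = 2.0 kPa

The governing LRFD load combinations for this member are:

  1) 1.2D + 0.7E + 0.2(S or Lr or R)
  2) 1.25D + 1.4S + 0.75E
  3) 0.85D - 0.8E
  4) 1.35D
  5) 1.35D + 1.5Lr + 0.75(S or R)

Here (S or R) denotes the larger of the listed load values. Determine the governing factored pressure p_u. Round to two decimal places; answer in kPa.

18.95 kPa

(S or Lr or R) → Lr = 4.6 kPa; (S or R) → S = 1.3 kPa.
1) 1.2(8.2) + 0.7(2.0) + 0.2(4.6) = 12.16
2) 1.25(8.2) + 1.4(1.3) + 0.75(2.0) = 13.57
3) 0.85(8.2) - 0.8(2.0) = 5.37
4) 1.35(8.2) = 11.07
5) 1.35(8.2) + 1.5(4.6) + 0.75(1.3) = 18.95
Maximum is from combination 5.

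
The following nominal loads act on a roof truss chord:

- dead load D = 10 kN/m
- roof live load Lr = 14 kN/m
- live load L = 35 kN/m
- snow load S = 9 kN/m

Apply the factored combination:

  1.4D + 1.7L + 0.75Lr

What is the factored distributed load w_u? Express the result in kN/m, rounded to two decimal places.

1.4(10) + 1.7(35) + 0.75(14) = 14.00 + 59.50 + 10.50 = 84.00
w_u = 84.00 kN/m.

84.00 kN/m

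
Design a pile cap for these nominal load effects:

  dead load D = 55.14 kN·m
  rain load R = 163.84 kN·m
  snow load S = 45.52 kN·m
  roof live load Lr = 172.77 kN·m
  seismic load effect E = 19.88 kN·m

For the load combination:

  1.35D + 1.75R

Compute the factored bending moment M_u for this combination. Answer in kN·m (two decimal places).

361.16 kN·m

1.35(55.14) + 1.75(163.84) = 74.44 + 286.72 = 361.16
M_u = 361.16 kN·m.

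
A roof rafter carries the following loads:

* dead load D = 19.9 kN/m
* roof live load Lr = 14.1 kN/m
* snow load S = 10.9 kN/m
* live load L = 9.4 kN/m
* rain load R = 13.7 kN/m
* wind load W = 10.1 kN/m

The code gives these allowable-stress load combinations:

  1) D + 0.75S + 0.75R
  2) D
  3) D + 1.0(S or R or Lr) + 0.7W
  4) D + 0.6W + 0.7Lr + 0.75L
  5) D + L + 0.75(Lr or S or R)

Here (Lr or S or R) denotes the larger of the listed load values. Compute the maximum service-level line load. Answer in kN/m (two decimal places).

(S or R or Lr) → Lr = 14.1 kN/m; (Lr or S or R) → Lr = 14.1 kN/m.
1) 1.0(19.9) + 0.75(10.9) + 0.75(13.7) = 38.35
2) 1.0(19.9) = 19.90
3) 1.0(19.9) + 1.0(14.1) + 0.7(10.1) = 19.90 + 14.10 + 7.07 = 41.07
4) 1.0(19.9) + 0.6(10.1) + 0.7(14.1) + 0.75(9.4) = 19.90 + 6.06 + 9.87 + 7.05 = 42.88
5) 1.0(19.9) + 1.0(9.4) + 0.75(14.1) = 19.90 + 9.40 + 10.58 = 39.88
The controlling combination is 4, giving 42.88 kN/m.

42.88 kN/m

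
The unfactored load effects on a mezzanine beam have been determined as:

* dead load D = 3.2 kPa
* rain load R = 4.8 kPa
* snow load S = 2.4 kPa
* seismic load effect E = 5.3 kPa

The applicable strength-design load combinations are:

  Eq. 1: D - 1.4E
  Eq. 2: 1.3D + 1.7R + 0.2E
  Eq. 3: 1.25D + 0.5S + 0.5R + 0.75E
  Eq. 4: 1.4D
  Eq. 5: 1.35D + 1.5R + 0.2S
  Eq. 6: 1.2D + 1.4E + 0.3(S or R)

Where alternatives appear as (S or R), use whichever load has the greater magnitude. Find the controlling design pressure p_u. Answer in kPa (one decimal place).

13.4 kPa

(S or R) → R = 4.8 kPa.
Eq. 1: 1.0(3.2) - 1.4(5.3) = 3.2 - 7.4 = -4.2
Eq. 2: 1.3(3.2) + 1.7(4.8) + 0.2(5.3) = 13.4
Eq. 3: 1.25(3.2) + 0.5(2.4) + 0.5(4.8) + 0.75(5.3) = 4.0 + 1.2 + 2.4 + 4.0 = 11.6
Eq. 4: 1.4(3.2) = 4.5
Eq. 5: 1.35(3.2) + 1.5(4.8) + 0.2(2.4) = 4.3 + 7.2 + 0.5 = 12.0
Eq. 6: 1.2(3.2) + 1.4(5.3) + 0.3(4.8) = 12.7
Combination 2 governs: p_u = 13.4 kPa.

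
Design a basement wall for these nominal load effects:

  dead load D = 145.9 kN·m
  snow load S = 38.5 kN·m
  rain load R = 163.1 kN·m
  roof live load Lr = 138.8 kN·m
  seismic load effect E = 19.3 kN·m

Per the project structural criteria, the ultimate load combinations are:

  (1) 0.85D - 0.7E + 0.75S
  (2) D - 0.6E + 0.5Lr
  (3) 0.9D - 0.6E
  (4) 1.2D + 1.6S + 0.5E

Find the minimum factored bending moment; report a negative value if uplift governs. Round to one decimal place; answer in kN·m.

(1) 0.85(145.9) - 0.7(19.3) + 0.75(38.5) = 124.0 - 13.5 + 28.9 = 139.4
(2) 1.0(145.9) - 0.6(19.3) + 0.5(138.8) = 145.9 - 11.6 + 69.4 = 203.7
(3) 0.9(145.9) - 0.6(19.3) = 131.3 - 11.6 = 119.7
(4) 1.2(145.9) + 1.6(38.5) + 0.5(19.3) = 246.3
Combination 3 gives the minimum: 119.7 kN·m.

119.7 kN·m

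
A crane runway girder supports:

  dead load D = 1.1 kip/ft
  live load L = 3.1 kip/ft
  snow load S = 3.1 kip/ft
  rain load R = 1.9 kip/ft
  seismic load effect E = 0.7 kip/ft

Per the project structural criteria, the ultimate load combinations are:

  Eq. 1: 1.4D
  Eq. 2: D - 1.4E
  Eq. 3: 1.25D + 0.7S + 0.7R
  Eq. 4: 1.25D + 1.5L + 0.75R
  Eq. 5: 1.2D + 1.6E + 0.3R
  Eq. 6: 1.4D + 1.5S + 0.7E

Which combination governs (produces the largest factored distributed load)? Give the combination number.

Eq. 1: 1.4(1.1) = 1.54
Eq. 2: 1.0(1.1) - 1.4(0.7) = 0.12
Eq. 3: 1.25(1.1) + 0.7(3.1) + 0.7(1.9) = 4.88
Eq. 4: 1.25(1.1) + 1.5(3.1) + 0.75(1.9) = 7.45
Eq. 5: 1.2(1.1) + 1.6(0.7) + 0.3(1.9) = 3.01
Eq. 6: 1.4(1.1) + 1.5(3.1) + 0.7(0.7) = 6.68
The largest value is 7.45 kip/ft from combination 4.

Combination 4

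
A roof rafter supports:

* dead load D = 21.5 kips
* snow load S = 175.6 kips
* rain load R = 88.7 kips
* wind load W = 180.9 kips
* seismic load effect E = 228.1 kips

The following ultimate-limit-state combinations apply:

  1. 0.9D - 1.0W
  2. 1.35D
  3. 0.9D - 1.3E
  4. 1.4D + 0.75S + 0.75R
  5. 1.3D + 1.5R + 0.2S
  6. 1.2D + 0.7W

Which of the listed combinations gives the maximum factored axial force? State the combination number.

Combination 4

1. 0.9(21.5) - 1.0(180.9) = -161.55
2. 1.35(21.5) = 29.03
3. 0.9(21.5) - 1.3(228.1) = -277.18
4. 1.4(21.5) + 0.75(175.6) + 0.75(88.7) = 228.33
5. 1.3(21.5) + 1.5(88.7) + 0.2(175.6) = 196.12
6. 1.2(21.5) + 0.7(180.9) = 152.43
The largest value is 228.33 kips from combination 4.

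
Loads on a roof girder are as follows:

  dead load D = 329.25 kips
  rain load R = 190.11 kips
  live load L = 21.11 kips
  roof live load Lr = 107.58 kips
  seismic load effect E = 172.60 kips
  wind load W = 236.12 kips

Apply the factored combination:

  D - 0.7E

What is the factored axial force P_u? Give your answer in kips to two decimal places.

208.43 kips

1.0(329.25) - 0.7(172.60) = 208.43
P_u = 208.43 kips.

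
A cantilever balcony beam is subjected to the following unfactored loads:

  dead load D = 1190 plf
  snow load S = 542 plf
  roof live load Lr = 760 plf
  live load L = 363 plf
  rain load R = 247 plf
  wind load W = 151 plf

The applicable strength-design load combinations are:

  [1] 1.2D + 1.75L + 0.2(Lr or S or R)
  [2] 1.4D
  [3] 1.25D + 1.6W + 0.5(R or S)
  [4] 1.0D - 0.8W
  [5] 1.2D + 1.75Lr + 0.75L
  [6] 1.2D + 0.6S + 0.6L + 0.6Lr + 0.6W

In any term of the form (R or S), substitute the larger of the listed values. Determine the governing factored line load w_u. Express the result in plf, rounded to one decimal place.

(Lr or S or R) → Lr = 760 plf; (R or S) → S = 542 plf.
[1] 1.2(1190) + 1.75(363) + 0.2(760) = 1428.0 + 635.3 + 152.0 = 2215.3
[2] 1.4(1190) = 1666.0
[3] 1.25(1190) + 1.6(151) + 0.5(542) = 1487.5 + 241.6 + 271.0 = 2000.1
[4] 1.0(1190) - 0.8(151) = 1190.0 - 120.8 = 1069.2
[5] 1.2(1190) + 1.75(760) + 0.75(363) = 1428.0 + 1330.0 + 272.3 = 3030.3
[6] 1.2(1190) + 0.6(542) + 0.6(363) + 0.6(760) + 0.6(151) = 1428.0 + 325.2 + 217.8 + 456.0 + 90.6 = 2517.6
The controlling combination is 5, giving 3030.3 plf.

3030.3 plf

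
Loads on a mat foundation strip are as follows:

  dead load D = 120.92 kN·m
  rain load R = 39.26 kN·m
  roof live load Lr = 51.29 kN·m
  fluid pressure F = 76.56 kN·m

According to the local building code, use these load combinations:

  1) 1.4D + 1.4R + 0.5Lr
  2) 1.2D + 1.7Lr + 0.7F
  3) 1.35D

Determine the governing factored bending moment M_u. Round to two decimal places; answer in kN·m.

285.89 kN·m

1) 1.4(120.92) + 1.4(39.26) + 0.5(51.29) = 249.90
2) 1.2(120.92) + 1.7(51.29) + 0.7(76.56) = 285.89
3) 1.35(120.92) = 163.24
The controlling combination is 2, giving 285.89 kN·m.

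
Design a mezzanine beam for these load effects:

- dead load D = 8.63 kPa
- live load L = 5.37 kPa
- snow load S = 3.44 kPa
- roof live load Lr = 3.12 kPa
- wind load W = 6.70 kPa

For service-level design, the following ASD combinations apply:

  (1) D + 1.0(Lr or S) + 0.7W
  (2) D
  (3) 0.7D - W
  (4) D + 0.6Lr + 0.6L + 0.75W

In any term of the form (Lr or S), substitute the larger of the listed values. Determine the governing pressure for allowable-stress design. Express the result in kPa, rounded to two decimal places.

18.75 kPa

(Lr or S) → S = 3.44 kPa.
(1) 1.0(8.63) + 1.0(3.44) + 0.7(6.70) = 8.63 + 3.44 + 4.69 = 16.76
(2) 1.0(8.63) = 8.63
(3) 0.7(8.63) - 1.0(6.70) = 6.04 - 6.70 = -0.66
(4) 1.0(8.63) + 0.6(3.12) + 0.6(5.37) + 0.75(6.70) = 8.63 + 1.87 + 3.22 + 5.03 = 18.75
The controlling combination is 4, giving 18.75 kPa.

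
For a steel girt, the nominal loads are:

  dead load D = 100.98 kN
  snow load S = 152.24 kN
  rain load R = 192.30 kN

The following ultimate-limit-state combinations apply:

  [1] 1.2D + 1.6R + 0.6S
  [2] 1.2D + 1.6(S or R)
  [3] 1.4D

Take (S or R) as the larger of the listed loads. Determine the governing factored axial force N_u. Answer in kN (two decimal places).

(S or R) → R = 192.30 kN.
[1] 1.2(100.98) + 1.6(192.30) + 0.6(152.24) = 121.18 + 307.68 + 91.34 = 520.20
[2] 1.2(100.98) + 1.6(192.30) = 121.18 + 307.68 = 428.86
[3] 1.4(100.98) = 141.37
The controlling combination is 1, giving 520.20 kN.

520.20 kN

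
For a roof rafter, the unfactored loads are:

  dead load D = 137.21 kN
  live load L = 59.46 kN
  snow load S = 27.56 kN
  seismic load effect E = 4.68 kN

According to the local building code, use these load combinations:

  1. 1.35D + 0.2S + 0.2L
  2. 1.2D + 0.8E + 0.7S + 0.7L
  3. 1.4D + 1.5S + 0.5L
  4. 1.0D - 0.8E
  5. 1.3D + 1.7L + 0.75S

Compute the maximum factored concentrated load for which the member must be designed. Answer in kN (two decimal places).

300.13 kN

1. 1.35(137.21) + 0.2(27.56) + 0.2(59.46) = 202.64
2. 1.2(137.21) + 0.8(4.68) + 0.7(27.56) + 0.7(59.46) = 229.31
3. 1.4(137.21) + 1.5(27.56) + 0.5(59.46) = 192.09 + 41.34 + 29.73 = 263.16
4. 1.0(137.21) - 0.8(4.68) = 137.21 - 3.74 = 133.47
5. 1.3(137.21) + 1.7(59.46) + 0.75(27.56) = 300.13
Combination 5 governs: P_u = 300.13 kN.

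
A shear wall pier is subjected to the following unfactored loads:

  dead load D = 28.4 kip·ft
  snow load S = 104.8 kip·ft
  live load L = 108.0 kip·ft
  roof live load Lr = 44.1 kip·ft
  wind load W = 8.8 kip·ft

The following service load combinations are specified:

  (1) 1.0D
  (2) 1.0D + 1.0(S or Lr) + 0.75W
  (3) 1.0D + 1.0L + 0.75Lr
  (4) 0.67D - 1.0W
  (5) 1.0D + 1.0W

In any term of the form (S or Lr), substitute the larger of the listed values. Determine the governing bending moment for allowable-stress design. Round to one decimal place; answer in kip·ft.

(S or Lr) → S = 104.8 kip·ft.
(1) 1.0(28.4) = 28.4
(2) 1.0(28.4) + 1.0(104.8) + 0.75(8.8) = 28.4 + 104.8 + 6.6 = 139.8
(3) 1.0(28.4) + 1.0(108.0) + 0.75(44.1) = 28.4 + 108.0 + 33.1 = 169.5
(4) 0.67(28.4) - 1.0(8.8) = 19.0 - 8.8 = 10.2
(5) 1.0(28.4) + 1.0(8.8) = 28.4 + 8.8 = 37.2
Maximum is from combination 3.

169.5 kip·ft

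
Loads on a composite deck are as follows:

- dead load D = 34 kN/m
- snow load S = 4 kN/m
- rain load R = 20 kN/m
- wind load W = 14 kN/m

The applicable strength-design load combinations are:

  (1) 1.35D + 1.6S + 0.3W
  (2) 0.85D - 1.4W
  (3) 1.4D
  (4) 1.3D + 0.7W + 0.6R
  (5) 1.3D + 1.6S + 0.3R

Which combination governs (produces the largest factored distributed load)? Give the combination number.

Combination 4

(1) 1.35(34) + 1.6(4) + 0.3(14) = 56.50
(2) 0.85(34) - 1.4(14) = 9.30
(3) 1.4(34) = 47.60
(4) 1.3(34) + 0.7(14) + 0.6(20) = 66.00
(5) 1.3(34) + 1.6(4) + 0.3(20) = 56.60
The largest value is 66.00 kN/m from combination 4.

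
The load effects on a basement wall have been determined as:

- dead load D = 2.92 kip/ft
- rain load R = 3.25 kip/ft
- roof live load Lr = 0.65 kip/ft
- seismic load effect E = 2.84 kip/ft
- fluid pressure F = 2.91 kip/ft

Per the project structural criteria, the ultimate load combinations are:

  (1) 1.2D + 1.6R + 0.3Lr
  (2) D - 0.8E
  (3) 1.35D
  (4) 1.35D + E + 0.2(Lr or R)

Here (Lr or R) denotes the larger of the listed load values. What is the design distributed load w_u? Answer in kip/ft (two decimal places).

8.90 kip/ft

(Lr or R) → R = 3.25 kip/ft.
(1) 1.2(2.92) + 1.6(3.25) + 0.3(0.65) = 3.50 + 5.20 + 0.20 = 8.90
(2) 1.0(2.92) - 0.8(2.84) = 2.92 - 2.27 = 0.65
(3) 1.35(2.92) = 3.94
(4) 1.35(2.92) + 1.0(2.84) + 0.2(3.25) = 3.94 + 2.84 + 0.65 = 7.43
Combination 1 governs: w_u = 8.90 kip/ft.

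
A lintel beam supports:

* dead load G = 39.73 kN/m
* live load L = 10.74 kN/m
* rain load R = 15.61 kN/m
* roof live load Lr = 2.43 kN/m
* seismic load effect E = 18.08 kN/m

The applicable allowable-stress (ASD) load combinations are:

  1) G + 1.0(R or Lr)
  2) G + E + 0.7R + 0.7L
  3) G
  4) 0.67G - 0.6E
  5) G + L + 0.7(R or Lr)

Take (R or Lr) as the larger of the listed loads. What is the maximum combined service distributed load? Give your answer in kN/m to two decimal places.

76.26 kN/m

(R or Lr) → R = 15.61 kN/m.
1) 1.0(39.73) + 1.0(15.61) = 55.34
2) 1.0(39.73) + 1.0(18.08) + 0.7(15.61) + 0.7(10.74) = 76.26
3) 1.0(39.73) = 39.73
4) 0.67(39.73) - 0.6(18.08) = 15.77
5) 1.0(39.73) + 1.0(10.74) + 0.7(15.61) = 61.40
The controlling combination is 2, giving 76.26 kN/m.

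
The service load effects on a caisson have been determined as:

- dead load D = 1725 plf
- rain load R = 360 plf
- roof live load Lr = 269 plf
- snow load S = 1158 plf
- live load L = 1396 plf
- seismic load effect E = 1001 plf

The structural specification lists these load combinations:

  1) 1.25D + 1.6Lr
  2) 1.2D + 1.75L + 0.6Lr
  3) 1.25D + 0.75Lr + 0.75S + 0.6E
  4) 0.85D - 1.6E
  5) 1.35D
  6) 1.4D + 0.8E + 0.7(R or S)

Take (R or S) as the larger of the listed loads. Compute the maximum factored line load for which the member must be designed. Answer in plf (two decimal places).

(R or S) → S = 1158 plf.
1) 1.25(1725) + 1.6(269) = 2156.25 + 430.40 = 2586.65
2) 1.2(1725) + 1.75(1396) + 0.6(269) = 2070.00 + 2443.00 + 161.40 = 4674.40
3) 1.25(1725) + 0.75(269) + 0.75(1158) + 0.6(1001) = 2156.25 + 201.75 + 868.50 + 600.60 = 3827.10
4) 0.85(1725) - 1.6(1001) = 1466.25 - 1601.60 = -135.35
5) 1.35(1725) = 2328.75
6) 1.4(1725) + 0.8(1001) + 0.7(1158) = 2415.00 + 800.80 + 810.60 = 4026.40
Maximum is from combination 2.

4674.40 plf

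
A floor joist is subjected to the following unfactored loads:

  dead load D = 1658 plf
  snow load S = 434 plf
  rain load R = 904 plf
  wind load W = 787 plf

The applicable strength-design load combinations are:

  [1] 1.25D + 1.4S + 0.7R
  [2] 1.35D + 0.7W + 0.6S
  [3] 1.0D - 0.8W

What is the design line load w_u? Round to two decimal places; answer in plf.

[1] 1.25(1658) + 1.4(434) + 0.7(904) = 3312.90
[2] 1.35(1658) + 0.7(787) + 0.6(434) = 3049.60
[3] 1.0(1658) - 0.8(787) = 1028.40
The controlling combination is 1, giving 3312.90 plf.

3312.90 plf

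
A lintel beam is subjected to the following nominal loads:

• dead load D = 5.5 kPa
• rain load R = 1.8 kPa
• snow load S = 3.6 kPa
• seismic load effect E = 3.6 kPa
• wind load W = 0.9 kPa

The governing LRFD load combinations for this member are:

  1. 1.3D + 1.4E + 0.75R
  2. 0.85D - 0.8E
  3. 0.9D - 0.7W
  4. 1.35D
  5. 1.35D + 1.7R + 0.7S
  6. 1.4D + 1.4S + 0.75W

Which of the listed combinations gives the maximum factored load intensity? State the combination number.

1. 1.3(5.5) + 1.4(3.6) + 0.75(1.8) = 7.15 + 5.04 + 1.35 = 13.54
2. 0.85(5.5) - 0.8(3.6) = 4.68 - 2.88 = 1.80
3. 0.9(5.5) - 0.7(0.9) = 4.95 - 0.63 = 4.32
4. 1.35(5.5) = 7.43
5. 1.35(5.5) + 1.7(1.8) + 0.7(3.6) = 7.43 + 3.06 + 2.52 = 13.01
6. 1.4(5.5) + 1.4(3.6) + 0.75(0.9) = 7.70 + 5.04 + 0.68 = 13.42
The largest value is 13.54 kPa from combination 1.

Combination 1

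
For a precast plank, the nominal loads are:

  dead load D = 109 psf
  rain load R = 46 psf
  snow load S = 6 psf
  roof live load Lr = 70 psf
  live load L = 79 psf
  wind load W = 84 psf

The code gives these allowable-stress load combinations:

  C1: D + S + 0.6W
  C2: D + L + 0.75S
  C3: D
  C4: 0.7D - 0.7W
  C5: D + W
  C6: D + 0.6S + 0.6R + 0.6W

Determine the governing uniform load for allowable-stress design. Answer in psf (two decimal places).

193.00 psf

C1: 1.0(109) + 1.0(6) + 0.6(84) = 109.00 + 6.00 + 50.40 = 165.40
C2: 1.0(109) + 1.0(79) + 0.75(6) = 109.00 + 79.00 + 4.50 = 192.50
C3: 1.0(109) = 109.00
C4: 0.7(109) - 0.7(84) = 76.30 - 58.80 = 17.50
C5: 1.0(109) + 1.0(84) = 109.00 + 84.00 = 193.00
C6: 1.0(109) + 0.6(6) + 0.6(46) + 0.6(84) = 109.00 + 3.60 + 27.60 + 50.40 = 190.60
Maximum is from combination 5.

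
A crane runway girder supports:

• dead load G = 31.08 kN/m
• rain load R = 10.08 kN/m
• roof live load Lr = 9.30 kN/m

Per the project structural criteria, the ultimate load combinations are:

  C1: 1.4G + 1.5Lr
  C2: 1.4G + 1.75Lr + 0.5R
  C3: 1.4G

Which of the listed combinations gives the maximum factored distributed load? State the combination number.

Combination 2

C1: 1.4(31.08) + 1.5(9.30) = 43.51 + 13.95 = 57.46
C2: 1.4(31.08) + 1.75(9.30) + 0.5(10.08) = 43.51 + 16.28 + 5.04 = 64.83
C3: 1.4(31.08) = 43.51
The largest value is 64.83 kN/m from combination 2.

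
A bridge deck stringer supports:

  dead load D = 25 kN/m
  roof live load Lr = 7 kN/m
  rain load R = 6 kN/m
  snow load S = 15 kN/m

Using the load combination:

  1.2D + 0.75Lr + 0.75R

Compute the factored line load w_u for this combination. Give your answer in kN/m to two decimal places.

1.2(25) + 0.75(7) + 0.75(6) = 30.00 + 5.25 + 4.50 = 39.75
w_u = 39.75 kN/m.

39.75 kN/m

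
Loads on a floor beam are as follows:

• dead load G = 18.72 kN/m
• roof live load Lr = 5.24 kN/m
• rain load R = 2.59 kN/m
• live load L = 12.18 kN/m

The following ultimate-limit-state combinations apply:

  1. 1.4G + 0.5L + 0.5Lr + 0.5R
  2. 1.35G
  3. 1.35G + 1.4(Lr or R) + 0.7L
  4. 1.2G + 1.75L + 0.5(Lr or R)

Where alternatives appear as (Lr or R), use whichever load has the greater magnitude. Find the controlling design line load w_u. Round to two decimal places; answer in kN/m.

(Lr or R) → Lr = 5.24 kN/m.
1. 1.4(18.72) + 0.5(12.18) + 0.5(5.24) + 0.5(2.59) = 36.21
2. 1.35(18.72) = 25.27
3. 1.35(18.72) + 1.4(5.24) + 0.7(12.18) = 41.13
4. 1.2(18.72) + 1.75(12.18) + 0.5(5.24) = 22.46 + 21.32 + 2.62 = 46.40
The controlling combination is 4, giving 46.40 kN/m.

46.40 kN/m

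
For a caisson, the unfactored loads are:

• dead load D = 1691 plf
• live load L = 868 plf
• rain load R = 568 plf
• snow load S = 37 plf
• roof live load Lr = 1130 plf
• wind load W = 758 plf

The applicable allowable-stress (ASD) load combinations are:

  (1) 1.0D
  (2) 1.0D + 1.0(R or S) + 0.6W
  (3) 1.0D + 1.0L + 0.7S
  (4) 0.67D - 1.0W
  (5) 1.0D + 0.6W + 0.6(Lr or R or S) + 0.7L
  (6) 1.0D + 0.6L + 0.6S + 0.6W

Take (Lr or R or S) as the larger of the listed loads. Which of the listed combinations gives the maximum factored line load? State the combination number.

(R or S) → R = 568 plf; (Lr or R or S) → Lr = 1130 plf.
(1) 1.0(1691) = 1691.0
(2) 1.0(1691) + 1.0(568) + 0.6(758) = 1691.0 + 568.0 + 454.8 = 2713.8
(3) 1.0(1691) + 1.0(868) + 0.7(37) = 1691.0 + 868.0 + 25.9 = 2584.9
(4) 0.67(1691) - 1.0(758) = 1133.0 - 758.0 = 375.0
(5) 1.0(1691) + 0.6(758) + 0.6(1130) + 0.7(868) = 1691.0 + 454.8 + 678.0 + 607.6 = 3431.4
(6) 1.0(1691) + 0.6(868) + 0.6(37) + 0.6(758) = 1691.0 + 520.8 + 22.2 + 454.8 = 2688.8
The largest value is 3431.4 plf from combination 5.

Combination 5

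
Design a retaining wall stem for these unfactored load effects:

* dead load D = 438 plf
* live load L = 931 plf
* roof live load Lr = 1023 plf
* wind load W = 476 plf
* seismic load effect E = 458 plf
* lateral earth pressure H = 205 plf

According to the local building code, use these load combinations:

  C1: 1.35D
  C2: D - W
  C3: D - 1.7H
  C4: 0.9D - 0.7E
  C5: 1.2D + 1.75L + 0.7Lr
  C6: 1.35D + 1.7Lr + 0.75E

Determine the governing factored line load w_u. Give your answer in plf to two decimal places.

C1: 1.35(438) = 591.30
C2: 1.0(438) - 1.0(476) = 438.00 - 476.00 = -38.00
C3: 1.0(438) - 1.7(205) = 438.00 - 348.50 = 89.50
C4: 0.9(438) - 0.7(458) = 394.20 - 320.60 = 73.60
C5: 1.2(438) + 1.75(931) + 0.7(1023) = 525.60 + 1629.25 + 716.10 = 2870.95
C6: 1.35(438) + 1.7(1023) + 0.75(458) = 591.30 + 1739.10 + 343.50 = 2673.90
The controlling combination is 5, giving 2870.95 plf.

2870.95 plf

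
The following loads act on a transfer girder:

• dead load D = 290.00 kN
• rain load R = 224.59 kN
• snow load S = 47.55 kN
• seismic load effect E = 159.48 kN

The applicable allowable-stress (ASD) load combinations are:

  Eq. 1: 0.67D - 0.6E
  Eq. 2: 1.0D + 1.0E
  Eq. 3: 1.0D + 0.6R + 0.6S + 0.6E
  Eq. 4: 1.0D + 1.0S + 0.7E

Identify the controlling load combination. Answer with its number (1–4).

Eq. 1: 0.67(290.00) - 0.6(159.48) = 194.30 - 95.69 = 98.61
Eq. 2: 1.0(290.00) + 1.0(159.48) = 290.00 + 159.48 = 449.48
Eq. 3: 1.0(290.00) + 0.6(224.59) + 0.6(47.55) + 0.6(159.48) = 290.00 + 134.75 + 28.53 + 95.69 = 548.97
Eq. 4: 1.0(290.00) + 1.0(47.55) + 0.7(159.48) = 290.00 + 47.55 + 111.64 = 449.19
The largest value is 548.97 kN from combination 3.

Combination 3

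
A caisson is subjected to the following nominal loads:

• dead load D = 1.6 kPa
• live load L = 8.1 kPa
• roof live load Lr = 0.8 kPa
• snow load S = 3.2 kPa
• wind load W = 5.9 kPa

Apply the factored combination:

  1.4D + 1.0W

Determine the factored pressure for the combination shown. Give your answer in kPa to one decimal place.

8.1 kPa

1.4(1.6) + 1.0(5.9) = 2.2 + 5.9 = 8.1
p_u = 8.1 kPa.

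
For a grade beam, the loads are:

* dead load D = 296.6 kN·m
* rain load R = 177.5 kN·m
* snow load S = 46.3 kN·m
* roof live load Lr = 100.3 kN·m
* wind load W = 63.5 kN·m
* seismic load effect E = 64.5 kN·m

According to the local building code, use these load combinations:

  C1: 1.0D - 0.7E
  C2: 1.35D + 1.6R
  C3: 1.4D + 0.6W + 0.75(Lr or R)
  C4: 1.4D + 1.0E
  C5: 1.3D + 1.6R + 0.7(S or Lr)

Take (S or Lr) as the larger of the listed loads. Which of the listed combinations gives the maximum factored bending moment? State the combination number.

Combination 5

(Lr or R) → R = 177.5 kN·m; (S or Lr) → Lr = 100.3 kN·m.
C1: 1.0(296.6) - 0.7(64.5) = 251.5
C2: 1.35(296.6) + 1.6(177.5) = 684.4
C3: 1.4(296.6) + 0.6(63.5) + 0.75(177.5) = 586.5
C4: 1.4(296.6) + 1.0(64.5) = 479.7
C5: 1.3(296.6) + 1.6(177.5) + 0.7(100.3) = 739.8
The largest value is 739.8 kN·m from combination 5.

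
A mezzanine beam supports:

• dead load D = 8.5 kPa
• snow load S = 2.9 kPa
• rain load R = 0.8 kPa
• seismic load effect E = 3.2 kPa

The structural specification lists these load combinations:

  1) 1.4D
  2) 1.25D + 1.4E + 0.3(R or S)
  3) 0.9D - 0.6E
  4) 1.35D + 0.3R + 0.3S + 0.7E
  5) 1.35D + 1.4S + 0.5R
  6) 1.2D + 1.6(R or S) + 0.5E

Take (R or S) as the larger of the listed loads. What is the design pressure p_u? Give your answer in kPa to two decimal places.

(R or S) → S = 2.9 kPa.
1) 1.4(8.5) = 11.90
2) 1.25(8.5) + 1.4(3.2) + 0.3(2.9) = 15.98
3) 0.9(8.5) - 0.6(3.2) = 5.73
4) 1.35(8.5) + 0.3(0.8) + 0.3(2.9) + 0.7(3.2) = 14.83
5) 1.35(8.5) + 1.4(2.9) + 0.5(0.8) = 15.94
6) 1.2(8.5) + 1.6(2.9) + 0.5(3.2) = 16.44
Combination 6 governs: p_u = 16.44 kPa.

16.44 kPa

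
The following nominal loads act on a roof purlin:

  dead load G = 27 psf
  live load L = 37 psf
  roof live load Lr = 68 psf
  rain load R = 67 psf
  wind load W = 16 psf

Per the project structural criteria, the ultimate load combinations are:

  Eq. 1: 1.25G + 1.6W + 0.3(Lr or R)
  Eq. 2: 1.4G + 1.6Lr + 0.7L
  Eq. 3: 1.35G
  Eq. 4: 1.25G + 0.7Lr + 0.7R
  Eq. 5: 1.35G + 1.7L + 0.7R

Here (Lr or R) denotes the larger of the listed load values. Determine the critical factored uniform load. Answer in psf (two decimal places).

172.50 psf

(Lr or R) → Lr = 68 psf.
Eq. 1: 1.25(27) + 1.6(16) + 0.3(68) = 79.75
Eq. 2: 1.4(27) + 1.6(68) + 0.7(37) = 172.50
Eq. 3: 1.35(27) = 36.45
Eq. 4: 1.25(27) + 0.7(68) + 0.7(67) = 128.25
Eq. 5: 1.35(27) + 1.7(37) + 0.7(67) = 146.25
Combination 2 governs: q_u = 172.50 psf.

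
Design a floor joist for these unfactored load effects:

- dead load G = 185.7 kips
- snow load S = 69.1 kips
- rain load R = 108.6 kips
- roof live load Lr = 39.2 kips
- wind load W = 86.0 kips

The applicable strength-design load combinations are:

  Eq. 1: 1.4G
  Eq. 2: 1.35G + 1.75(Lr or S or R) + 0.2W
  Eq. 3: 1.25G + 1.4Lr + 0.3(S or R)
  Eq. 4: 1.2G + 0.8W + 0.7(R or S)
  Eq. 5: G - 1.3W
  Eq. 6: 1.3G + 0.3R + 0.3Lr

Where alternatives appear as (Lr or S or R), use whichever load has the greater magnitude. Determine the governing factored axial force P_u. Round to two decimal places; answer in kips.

(Lr or S or R) → R = 108.6 kips; (S or R) → R = 108.6 kips; (R or S) → R = 108.6 kips.
Eq. 1: 1.4(185.7) = 259.98
Eq. 2: 1.35(185.7) + 1.75(108.6) + 0.2(86.0) = 250.70 + 190.05 + 17.20 = 457.95
Eq. 3: 1.25(185.7) + 1.4(39.2) + 0.3(108.6) = 232.13 + 54.88 + 32.58 = 319.59
Eq. 4: 1.2(185.7) + 0.8(86.0) + 0.7(108.6) = 222.84 + 68.80 + 76.02 = 367.66
Eq. 5: 1.0(185.7) - 1.3(86.0) = 185.70 - 111.80 = 73.90
Eq. 6: 1.3(185.7) + 0.3(108.6) + 0.3(39.2) = 241.41 + 32.58 + 11.76 = 285.75
Maximum is from combination 2.

457.95 kips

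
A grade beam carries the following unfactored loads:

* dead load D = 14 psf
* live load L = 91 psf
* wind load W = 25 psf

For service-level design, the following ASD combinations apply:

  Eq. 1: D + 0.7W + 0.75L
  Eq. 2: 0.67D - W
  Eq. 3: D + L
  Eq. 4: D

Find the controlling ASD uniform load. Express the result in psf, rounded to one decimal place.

Eq. 1: 1.0(14) + 0.7(25) + 0.75(91) = 14.0 + 17.5 + 68.3 = 99.8
Eq. 2: 0.67(14) - 1.0(25) = 9.4 - 25.0 = -15.6
Eq. 3: 1.0(14) + 1.0(91) = 14.0 + 91.0 = 105.0
Eq. 4: 1.0(14) = 14.0
Maximum is from combination 3.

105.0 psf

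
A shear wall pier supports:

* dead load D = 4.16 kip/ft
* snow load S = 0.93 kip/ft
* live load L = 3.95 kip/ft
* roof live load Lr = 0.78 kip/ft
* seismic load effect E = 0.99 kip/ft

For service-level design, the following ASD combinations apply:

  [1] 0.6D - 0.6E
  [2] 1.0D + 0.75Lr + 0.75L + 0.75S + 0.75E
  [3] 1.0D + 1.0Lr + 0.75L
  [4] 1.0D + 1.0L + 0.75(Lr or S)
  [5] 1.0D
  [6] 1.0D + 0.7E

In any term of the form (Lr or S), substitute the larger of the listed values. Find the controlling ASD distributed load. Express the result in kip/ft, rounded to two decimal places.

9.15 kip/ft

(Lr or S) → S = 0.93 kip/ft.
[1] 0.6(4.16) - 0.6(0.99) = 1.90
[2] 1.0(4.16) + 0.75(0.78) + 0.75(3.95) + 0.75(0.93) + 0.75(0.99) = 9.15
[3] 1.0(4.16) + 1.0(0.78) + 0.75(3.95) = 7.90
[4] 1.0(4.16) + 1.0(3.95) + 0.75(0.93) = 8.81
[5] 1.0(4.16) = 4.16
[6] 1.0(4.16) + 0.7(0.99) = 4.85
The controlling combination is 2, giving 9.15 kip/ft.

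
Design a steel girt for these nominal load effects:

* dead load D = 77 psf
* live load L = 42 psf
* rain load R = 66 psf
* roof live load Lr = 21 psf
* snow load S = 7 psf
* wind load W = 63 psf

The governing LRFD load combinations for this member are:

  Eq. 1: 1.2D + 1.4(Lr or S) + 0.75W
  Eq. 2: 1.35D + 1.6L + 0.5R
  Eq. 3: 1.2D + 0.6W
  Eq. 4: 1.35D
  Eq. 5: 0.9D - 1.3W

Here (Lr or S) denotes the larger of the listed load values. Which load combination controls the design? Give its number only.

(Lr or S) → Lr = 21 psf.
Eq. 1: 1.2(77) + 1.4(21) + 0.75(63) = 169.1
Eq. 2: 1.35(77) + 1.6(42) + 0.5(66) = 204.2
Eq. 3: 1.2(77) + 0.6(63) = 130.2
Eq. 4: 1.35(77) = 104.0
Eq. 5: 0.9(77) - 1.3(63) = -12.6
The largest value is 204.2 psf from combination 2.

Combination 2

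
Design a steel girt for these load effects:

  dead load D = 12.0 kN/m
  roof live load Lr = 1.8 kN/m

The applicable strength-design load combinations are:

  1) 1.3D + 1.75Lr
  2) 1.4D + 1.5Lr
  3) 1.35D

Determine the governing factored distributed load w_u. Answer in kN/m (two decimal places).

1) 1.3(12.0) + 1.75(1.8) = 18.75
2) 1.4(12.0) + 1.5(1.8) = 19.50
3) 1.35(12.0) = 16.20
Combination 2 governs: w_u = 19.50 kN/m.

19.50 kN/m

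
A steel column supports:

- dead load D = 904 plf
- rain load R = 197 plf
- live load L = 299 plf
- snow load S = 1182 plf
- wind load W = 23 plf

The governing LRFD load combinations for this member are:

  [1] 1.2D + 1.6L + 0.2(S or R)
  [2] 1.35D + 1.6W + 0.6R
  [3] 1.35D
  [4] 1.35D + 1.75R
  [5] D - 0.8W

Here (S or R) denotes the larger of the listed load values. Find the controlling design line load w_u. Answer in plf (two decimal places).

1799.60 plf

(S or R) → S = 1182 plf.
[1] 1.2(904) + 1.6(299) + 0.2(1182) = 1084.80 + 478.40 + 236.40 = 1799.60
[2] 1.35(904) + 1.6(23) + 0.6(197) = 1220.40 + 36.80 + 118.20 = 1375.40
[3] 1.35(904) = 1220.40
[4] 1.35(904) + 1.75(197) = 1220.40 + 344.75 = 1565.15
[5] 1.0(904) - 0.8(23) = 904.00 - 18.40 = 885.60
Combination 1 governs: w_u = 1799.60 plf.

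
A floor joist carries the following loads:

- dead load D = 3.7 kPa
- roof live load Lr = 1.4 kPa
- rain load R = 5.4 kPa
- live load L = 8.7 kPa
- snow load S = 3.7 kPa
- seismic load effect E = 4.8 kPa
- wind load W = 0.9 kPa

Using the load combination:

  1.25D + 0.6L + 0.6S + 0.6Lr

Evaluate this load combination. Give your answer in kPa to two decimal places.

1.25(3.7) + 0.6(8.7) + 0.6(3.7) + 0.6(1.4) = 4.63 + 5.22 + 2.22 + 0.84 = 12.91
p_u = 12.91 kPa.

12.91 kPa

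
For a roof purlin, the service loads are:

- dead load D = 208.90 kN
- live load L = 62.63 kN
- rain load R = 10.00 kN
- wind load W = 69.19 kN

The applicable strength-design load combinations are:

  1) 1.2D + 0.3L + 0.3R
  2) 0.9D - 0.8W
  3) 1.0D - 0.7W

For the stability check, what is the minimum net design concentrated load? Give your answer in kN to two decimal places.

1) 1.2(208.90) + 0.3(62.63) + 0.3(10.00) = 272.47
2) 0.9(208.90) - 0.8(69.19) = 132.66
3) 1.0(208.90) - 0.7(69.19) = 160.47
Combination 2 gives the minimum: 132.66 kN.

132.66 kN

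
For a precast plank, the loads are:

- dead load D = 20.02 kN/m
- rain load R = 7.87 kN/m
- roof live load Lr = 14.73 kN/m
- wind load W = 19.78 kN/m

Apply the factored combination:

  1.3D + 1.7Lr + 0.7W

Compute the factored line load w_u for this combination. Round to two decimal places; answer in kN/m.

64.91 kN/m

1.3(20.02) + 1.7(14.73) + 0.7(19.78) = 64.91
w_u = 64.91 kN/m.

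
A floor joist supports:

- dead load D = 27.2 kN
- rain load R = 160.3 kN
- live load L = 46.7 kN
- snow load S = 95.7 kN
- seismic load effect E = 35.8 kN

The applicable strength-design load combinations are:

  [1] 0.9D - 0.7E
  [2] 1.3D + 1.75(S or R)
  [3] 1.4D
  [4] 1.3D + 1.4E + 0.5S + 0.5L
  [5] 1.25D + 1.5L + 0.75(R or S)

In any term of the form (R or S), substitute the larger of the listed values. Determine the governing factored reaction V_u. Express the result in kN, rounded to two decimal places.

315.89 kN

(S or R) → R = 160.3 kN; (R or S) → R = 160.3 kN.
[1] 0.9(27.2) - 0.7(35.8) = -0.58
[2] 1.3(27.2) + 1.75(160.3) = 315.89
[3] 1.4(27.2) = 38.08
[4] 1.3(27.2) + 1.4(35.8) + 0.5(95.7) + 0.5(46.7) = 156.68
[5] 1.25(27.2) + 1.5(46.7) + 0.75(160.3) = 224.28
Maximum is from combination 2.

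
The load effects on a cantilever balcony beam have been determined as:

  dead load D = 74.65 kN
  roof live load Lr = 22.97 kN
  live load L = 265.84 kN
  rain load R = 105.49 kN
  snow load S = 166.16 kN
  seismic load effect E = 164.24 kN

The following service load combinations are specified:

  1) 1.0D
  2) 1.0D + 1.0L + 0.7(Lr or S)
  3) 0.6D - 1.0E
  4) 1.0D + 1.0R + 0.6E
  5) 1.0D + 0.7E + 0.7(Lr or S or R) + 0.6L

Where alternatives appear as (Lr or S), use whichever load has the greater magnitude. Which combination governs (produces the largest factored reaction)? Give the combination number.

Combination 5

(Lr or S) → S = 166.16 kN; (Lr or S or R) → S = 166.16 kN.
1) 1.0(74.65) = 74.65
2) 1.0(74.65) + 1.0(265.84) + 0.7(166.16) = 74.65 + 265.84 + 116.31 = 456.80
3) 0.6(74.65) - 1.0(164.24) = 44.79 - 164.24 = -119.45
4) 1.0(74.65) + 1.0(105.49) + 0.6(164.24) = 74.65 + 105.49 + 98.54 = 278.68
5) 1.0(74.65) + 0.7(164.24) + 0.7(166.16) + 0.6(265.84) = 74.65 + 114.97 + 116.31 + 159.50 = 465.43
The largest value is 465.43 kN from combination 5.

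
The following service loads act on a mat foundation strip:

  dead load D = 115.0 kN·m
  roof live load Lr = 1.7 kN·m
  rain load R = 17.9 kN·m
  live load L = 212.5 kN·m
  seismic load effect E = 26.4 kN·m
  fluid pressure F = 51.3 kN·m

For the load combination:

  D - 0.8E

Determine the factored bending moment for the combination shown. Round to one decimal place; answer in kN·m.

93.9 kN·m

1.0(115.0) - 0.8(26.4) = 93.9
M_u = 93.9 kN·m.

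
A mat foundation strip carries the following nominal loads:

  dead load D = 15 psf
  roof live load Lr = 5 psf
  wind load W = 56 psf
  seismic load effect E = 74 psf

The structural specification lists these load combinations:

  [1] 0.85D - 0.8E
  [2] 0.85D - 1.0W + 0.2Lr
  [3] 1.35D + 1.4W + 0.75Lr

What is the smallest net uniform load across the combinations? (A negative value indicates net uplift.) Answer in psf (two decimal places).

-46.45 psf

[1] 0.85(15) - 0.8(74) = -46.45
[2] 0.85(15) - 1.0(56) + 0.2(5) = -42.25
[3] 1.35(15) + 1.4(56) + 0.75(5) = 102.40
Combination 1 gives the minimum: -46.45 psf.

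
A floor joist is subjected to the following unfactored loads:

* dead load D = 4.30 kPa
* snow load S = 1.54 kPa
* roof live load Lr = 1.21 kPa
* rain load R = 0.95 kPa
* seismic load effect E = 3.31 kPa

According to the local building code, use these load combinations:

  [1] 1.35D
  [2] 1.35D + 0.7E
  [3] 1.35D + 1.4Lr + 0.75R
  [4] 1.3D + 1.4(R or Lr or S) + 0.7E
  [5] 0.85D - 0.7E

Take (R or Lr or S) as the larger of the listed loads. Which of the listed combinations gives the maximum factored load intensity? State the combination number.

(R or Lr or S) → S = 1.54 kPa.
[1] 1.35(4.30) = 5.81
[2] 1.35(4.30) + 0.7(3.31) = 8.12
[3] 1.35(4.30) + 1.4(1.21) + 0.75(0.95) = 5.81 + 1.69 + 0.71 = 8.21
[4] 1.3(4.30) + 1.4(1.54) + 0.7(3.31) = 10.06
[5] 0.85(4.30) - 0.7(3.31) = 3.66 - 2.32 = 1.34
The largest value is 10.06 kPa from combination 4.

Combination 4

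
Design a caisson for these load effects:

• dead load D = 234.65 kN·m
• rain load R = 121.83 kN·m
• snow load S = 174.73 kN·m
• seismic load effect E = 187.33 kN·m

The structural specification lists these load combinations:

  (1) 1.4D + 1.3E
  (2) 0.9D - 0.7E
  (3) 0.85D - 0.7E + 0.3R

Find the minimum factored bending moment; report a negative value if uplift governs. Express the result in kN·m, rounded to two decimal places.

80.05 kN·m

(1) 1.4(234.65) + 1.3(187.33) = 328.51 + 243.53 = 572.04
(2) 0.9(234.65) - 0.7(187.33) = 80.05
(3) 0.85(234.65) - 0.7(187.33) + 0.3(121.83) = 199.45 - 131.13 + 36.55 = 104.87
Combination 2 gives the minimum: 80.05 kN·m.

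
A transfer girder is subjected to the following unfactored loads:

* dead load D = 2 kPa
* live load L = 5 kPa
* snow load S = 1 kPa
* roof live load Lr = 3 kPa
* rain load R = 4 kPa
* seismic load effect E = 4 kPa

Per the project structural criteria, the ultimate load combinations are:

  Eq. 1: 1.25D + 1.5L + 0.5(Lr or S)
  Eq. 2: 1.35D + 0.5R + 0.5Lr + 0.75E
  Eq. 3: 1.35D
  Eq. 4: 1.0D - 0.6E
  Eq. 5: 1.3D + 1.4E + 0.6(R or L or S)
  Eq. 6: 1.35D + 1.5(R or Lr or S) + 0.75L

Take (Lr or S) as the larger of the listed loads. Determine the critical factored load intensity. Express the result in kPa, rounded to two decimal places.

(Lr or S) → Lr = 3 kPa; (R or L or S) → L = 5 kPa; (R or Lr or S) → R = 4 kPa.
Eq. 1: 1.25(2) + 1.5(5) + 0.5(3) = 2.50 + 7.50 + 1.50 = 11.50
Eq. 2: 1.35(2) + 0.5(4) + 0.5(3) + 0.75(4) = 2.70 + 2.00 + 1.50 + 3.00 = 9.20
Eq. 3: 1.35(2) = 2.70
Eq. 4: 1.0(2) - 0.6(4) = 2.00 - 2.40 = -0.40
Eq. 5: 1.3(2) + 1.4(4) + 0.6(5) = 2.60 + 5.60 + 3.00 = 11.20
Eq. 6: 1.35(2) + 1.5(4) + 0.75(5) = 2.70 + 6.00 + 3.75 = 12.45
The controlling combination is 6, giving 12.45 kPa.

12.45 kPa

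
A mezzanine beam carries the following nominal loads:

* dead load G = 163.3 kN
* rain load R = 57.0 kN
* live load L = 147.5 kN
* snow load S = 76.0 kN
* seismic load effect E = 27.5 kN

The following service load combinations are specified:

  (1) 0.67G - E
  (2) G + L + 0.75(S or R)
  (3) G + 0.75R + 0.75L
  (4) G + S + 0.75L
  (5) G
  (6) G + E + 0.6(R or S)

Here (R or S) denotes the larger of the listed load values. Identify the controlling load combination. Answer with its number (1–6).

Combination 2

(S or R) → S = 76.0 kN; (R or S) → S = 76.0 kN.
(1) 0.67(163.3) - 1.0(27.5) = 109.41 - 27.50 = 81.91
(2) 1.0(163.3) + 1.0(147.5) + 0.75(76.0) = 163.30 + 147.50 + 57.00 = 367.80
(3) 1.0(163.3) + 0.75(57.0) + 0.75(147.5) = 163.30 + 42.75 + 110.63 = 316.68
(4) 1.0(163.3) + 1.0(76.0) + 0.75(147.5) = 163.30 + 76.00 + 110.63 = 349.93
(5) 1.0(163.3) = 163.30
(6) 1.0(163.3) + 1.0(27.5) + 0.6(76.0) = 163.30 + 27.50 + 45.60 = 236.40
The largest value is 367.80 kN from combination 2.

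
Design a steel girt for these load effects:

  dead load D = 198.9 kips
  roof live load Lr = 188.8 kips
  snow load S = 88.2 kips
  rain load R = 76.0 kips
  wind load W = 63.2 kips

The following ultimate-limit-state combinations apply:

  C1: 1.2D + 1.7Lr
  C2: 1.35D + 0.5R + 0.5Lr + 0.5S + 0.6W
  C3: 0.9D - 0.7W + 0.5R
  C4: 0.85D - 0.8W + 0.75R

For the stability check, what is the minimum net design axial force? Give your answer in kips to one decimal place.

C1: 1.2(198.9) + 1.7(188.8) = 559.6
C2: 1.35(198.9) + 0.5(76.0) + 0.5(188.8) + 0.5(88.2) + 0.6(63.2) = 268.5 + 38.0 + 94.4 + 44.1 + 37.9 = 482.9
C3: 0.9(198.9) - 0.7(63.2) + 0.5(76.0) = 179.0 - 44.2 + 38.0 = 172.8
C4: 0.85(198.9) - 0.8(63.2) + 0.75(76.0) = 169.1 - 50.6 + 57.0 = 175.5
Combination 3 gives the minimum: 172.8 kips.

172.8 kips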